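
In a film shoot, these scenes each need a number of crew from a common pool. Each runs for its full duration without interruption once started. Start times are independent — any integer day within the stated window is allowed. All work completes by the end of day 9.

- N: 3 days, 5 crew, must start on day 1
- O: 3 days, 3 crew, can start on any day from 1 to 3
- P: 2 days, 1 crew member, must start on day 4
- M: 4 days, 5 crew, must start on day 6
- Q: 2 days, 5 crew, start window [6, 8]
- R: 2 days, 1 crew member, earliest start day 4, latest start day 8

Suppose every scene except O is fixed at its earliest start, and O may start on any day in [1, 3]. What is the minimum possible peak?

10

O@1: d1:8  d2:8  d3:8  d4:2  d5:2  d6:10  d7:10  d8:5  d9:5 → peak 10
O@2: d1:5  d2:8  d3:8  d4:5  d5:2  d6:10  d7:10  d8:5  d9:5 → peak 10
O@3: d1:5  d2:5  d3:8  d4:5  d5:5  d6:10  d7:10  d8:5  d9:5 → peak 10
Best is O@1, peak 10.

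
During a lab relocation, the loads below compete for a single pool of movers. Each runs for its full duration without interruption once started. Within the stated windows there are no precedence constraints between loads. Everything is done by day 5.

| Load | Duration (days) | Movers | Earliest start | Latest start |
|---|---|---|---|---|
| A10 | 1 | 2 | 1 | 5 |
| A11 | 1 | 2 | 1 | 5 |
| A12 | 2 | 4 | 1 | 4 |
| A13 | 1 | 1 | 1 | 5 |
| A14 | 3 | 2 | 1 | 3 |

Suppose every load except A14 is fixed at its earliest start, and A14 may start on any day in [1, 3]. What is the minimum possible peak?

9

A14@1: d1:11  d2:6  d3:2  d4:0  d5:0 → peak 11
A14@2: d1:9  d2:6  d3:2  d4:2  d5:0 → peak 9
A14@3: d1:9  d2:4  d3:2  d4:2  d5:2 → peak 9
Best is A14@2, peak 9.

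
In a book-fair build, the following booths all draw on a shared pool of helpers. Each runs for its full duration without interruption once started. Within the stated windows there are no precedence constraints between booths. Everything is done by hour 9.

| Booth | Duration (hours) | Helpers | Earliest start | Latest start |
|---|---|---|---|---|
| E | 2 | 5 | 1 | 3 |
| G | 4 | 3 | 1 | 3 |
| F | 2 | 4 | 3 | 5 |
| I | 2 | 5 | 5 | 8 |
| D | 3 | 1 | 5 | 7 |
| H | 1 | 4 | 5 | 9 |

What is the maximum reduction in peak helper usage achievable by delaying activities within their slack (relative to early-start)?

3

Early-start peak: h1:8  h2:8  h3:7  h4:7  h5:10  h6:6  h7:1  h8:0  h9:0 ⇒ 10.
Leveled (E@1, G@3, F@3, I@7, D@5, H@9): h1:5  h2:5  h3:7  h4:7  h5:4  h6:4  h7:6  h8:5  h9:4 ⇒ 7.
Reduction 10 − 7 = 3.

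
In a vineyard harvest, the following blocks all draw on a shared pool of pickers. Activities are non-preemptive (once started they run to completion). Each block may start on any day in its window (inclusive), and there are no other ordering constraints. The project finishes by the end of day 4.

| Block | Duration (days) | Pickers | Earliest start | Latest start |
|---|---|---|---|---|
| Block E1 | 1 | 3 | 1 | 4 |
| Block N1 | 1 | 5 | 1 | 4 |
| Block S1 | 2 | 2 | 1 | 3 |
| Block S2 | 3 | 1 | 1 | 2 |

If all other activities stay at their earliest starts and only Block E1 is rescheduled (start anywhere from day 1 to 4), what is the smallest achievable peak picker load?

Block E1@1: d1:11  d2:3  d3:1  d4:0 → peak 11
Block E1@2: d1:8  d2:6  d3:1  d4:0 → peak 8
Block E1@3: d1:8  d2:3  d3:4  d4:0 → peak 8
Block E1@4: d1:8  d2:3  d3:1  d4:3 → peak 8
Best is Block E1@2, peak 8.

8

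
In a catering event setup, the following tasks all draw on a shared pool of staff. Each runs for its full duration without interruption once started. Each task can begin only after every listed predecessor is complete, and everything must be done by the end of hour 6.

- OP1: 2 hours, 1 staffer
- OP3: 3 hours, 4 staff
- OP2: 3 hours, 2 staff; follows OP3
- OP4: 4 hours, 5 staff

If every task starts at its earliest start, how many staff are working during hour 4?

At early start, hour 4 has: OP2, OP4.
Demand: 2 + 5 = 7.

7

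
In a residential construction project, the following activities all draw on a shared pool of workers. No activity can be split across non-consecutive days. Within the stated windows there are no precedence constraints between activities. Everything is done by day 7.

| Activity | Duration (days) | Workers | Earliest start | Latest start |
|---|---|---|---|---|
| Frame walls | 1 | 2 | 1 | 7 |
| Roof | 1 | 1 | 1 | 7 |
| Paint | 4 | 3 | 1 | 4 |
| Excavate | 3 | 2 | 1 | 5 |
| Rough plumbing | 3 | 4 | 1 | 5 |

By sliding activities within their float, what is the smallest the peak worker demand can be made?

5

Early-start (Frame walls@1, Roof@1, Paint@1, Excavate@1, Rough plumbing@1) gives peak 12: d1:12  d2:9  d3:9  d4:3  d5:0  d6:0  d7:0.
Shift Roof→5, Excavate→2, Rough plumbing→5.
Schedule Frame walls@1, Roof@5, Paint@1, Excavate@2, Rough plumbing@5: d1:5  d2:5  d3:5  d4:5  d5:5  d6:4  d7:4 — peak 5.
Total worker-days = 33 over 7 days ⇒ peak ≥ ⌈33/7⌉ = 5, so 5 is optimal.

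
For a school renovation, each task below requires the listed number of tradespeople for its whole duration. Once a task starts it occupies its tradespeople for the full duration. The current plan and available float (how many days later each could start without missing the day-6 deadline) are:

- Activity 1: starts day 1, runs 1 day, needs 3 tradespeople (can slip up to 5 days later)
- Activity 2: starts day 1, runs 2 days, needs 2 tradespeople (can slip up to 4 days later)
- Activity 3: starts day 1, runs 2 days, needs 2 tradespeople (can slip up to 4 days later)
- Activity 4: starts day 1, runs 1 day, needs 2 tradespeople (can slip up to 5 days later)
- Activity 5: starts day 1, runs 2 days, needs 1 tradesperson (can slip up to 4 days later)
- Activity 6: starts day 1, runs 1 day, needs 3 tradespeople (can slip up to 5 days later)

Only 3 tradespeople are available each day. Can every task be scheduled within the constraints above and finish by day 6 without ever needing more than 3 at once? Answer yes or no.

The minimum achievable peak is 4; 3 < 4, so no feasible schedule stays within the cap.

no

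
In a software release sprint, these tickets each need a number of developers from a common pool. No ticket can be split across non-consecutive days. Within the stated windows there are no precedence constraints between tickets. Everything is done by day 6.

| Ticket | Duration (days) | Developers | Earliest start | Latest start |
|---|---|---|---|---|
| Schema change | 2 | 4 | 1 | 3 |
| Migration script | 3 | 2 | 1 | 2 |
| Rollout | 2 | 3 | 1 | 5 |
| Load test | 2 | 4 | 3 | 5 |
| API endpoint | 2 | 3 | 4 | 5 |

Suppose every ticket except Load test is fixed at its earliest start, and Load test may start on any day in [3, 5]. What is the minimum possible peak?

9

Load test@3: d1:9  d2:9  d3:6  d4:7  d5:3  d6:0 → peak 9
Load test@4: d1:9  d2:9  d3:2  d4:7  d5:7  d6:0 → peak 9
Load test@5: d1:9  d2:9  d3:2  d4:3  d5:7  d6:4 → peak 9
Best is Load test@3, peak 9.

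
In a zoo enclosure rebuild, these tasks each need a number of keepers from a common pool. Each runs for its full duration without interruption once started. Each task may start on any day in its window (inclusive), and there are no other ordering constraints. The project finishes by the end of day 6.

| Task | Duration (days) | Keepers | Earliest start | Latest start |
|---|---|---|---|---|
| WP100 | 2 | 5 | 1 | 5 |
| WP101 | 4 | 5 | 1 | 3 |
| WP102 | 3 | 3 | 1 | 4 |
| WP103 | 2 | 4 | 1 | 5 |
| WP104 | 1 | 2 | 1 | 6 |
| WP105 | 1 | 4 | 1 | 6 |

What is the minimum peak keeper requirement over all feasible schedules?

Early-start (WP100@1, WP101@1, WP102@1, WP103@1, WP104@1, WP105@1) gives peak 23: d1:23  d2:17  d3:8  d4:5  d5:0  d6:0.
Shift WP102→3, WP103→5, WP104→3, WP105→6.
Schedule WP100@1, WP101@1, WP102@3, WP103@5, WP104@3, WP105@6: d1:10  d2:10  d3:10  d4:8  d5:7  d6:8 — peak 10.

10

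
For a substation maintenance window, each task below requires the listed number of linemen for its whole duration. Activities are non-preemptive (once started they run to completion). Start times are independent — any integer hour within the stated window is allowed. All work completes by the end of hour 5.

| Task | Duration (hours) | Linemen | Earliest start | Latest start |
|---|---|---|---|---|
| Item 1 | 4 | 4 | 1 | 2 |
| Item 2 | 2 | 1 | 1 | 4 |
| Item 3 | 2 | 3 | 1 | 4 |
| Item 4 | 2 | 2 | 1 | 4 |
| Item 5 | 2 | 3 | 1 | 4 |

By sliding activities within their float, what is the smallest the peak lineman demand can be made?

9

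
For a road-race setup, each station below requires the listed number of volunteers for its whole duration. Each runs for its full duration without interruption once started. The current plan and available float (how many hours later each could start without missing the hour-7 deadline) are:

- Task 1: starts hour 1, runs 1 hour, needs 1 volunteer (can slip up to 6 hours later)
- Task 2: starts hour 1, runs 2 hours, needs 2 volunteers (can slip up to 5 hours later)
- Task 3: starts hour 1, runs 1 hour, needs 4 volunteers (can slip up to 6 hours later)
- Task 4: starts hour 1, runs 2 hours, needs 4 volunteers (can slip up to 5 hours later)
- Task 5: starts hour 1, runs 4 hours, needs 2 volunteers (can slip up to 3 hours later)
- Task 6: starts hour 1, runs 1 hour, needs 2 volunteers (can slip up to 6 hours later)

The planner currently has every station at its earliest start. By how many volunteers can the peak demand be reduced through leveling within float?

Early-start peak: h1:15  h2:8  h3:2  h4:2  h5:0  h6:0  h7:0 ⇒ 15.
Leveled (Task 1@1, Task 2@2, Task 3@5, Task 4@6, Task 5@1, Task 6@4): h1:3  h2:4  h3:4  h4:4  h5:4  h6:4  h7:4 ⇒ 4.
Reduction 15 − 4 = 11.

11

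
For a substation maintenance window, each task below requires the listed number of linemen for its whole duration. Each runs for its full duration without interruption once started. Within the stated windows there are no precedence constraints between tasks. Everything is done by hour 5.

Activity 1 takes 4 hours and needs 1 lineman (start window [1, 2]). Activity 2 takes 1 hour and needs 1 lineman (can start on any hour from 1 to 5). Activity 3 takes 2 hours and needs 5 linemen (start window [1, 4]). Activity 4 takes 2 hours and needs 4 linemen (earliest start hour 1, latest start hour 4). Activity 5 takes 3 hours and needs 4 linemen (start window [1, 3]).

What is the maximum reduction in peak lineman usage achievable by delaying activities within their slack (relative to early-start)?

Early-start peak: h1:15  h2:14  h3:5  h4:1  h5:0 ⇒ 15.
Leveled (Activity 1@1, Activity 2@1, Activity 3@1, Activity 4@3, Activity 5@3): h1:7  h2:6  h3:9  h4:9  h5:4 ⇒ 9.
Reduction 15 − 9 = 6.

6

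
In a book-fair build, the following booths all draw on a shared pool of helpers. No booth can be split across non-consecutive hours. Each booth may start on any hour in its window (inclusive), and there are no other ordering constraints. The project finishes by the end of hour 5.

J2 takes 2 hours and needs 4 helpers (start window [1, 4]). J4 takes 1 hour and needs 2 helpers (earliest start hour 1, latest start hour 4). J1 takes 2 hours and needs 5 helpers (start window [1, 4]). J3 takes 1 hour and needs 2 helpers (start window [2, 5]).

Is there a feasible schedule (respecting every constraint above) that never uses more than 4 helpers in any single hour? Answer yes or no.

Total helper-hours = 22; over 5 hours the average is 22/5 > 4, so some hour must exceed 4.

no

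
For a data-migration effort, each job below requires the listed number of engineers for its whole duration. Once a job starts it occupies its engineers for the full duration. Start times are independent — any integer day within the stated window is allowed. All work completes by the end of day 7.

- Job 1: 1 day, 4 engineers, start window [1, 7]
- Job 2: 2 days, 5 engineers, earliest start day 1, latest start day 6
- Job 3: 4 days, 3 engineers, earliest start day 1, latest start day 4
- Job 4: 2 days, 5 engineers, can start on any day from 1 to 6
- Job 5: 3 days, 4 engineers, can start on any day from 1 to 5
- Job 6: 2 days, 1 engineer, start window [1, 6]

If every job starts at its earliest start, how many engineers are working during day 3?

At early start, day 3 has: Job 3, Job 5.
Demand: 3 + 4 = 7.

7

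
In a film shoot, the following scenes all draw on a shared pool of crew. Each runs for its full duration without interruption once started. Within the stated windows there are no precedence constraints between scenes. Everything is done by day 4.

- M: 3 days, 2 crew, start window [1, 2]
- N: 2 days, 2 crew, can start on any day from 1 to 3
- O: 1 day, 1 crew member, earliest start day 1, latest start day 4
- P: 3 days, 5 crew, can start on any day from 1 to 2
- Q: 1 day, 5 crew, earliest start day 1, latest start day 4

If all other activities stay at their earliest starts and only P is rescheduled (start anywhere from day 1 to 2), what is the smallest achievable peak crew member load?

10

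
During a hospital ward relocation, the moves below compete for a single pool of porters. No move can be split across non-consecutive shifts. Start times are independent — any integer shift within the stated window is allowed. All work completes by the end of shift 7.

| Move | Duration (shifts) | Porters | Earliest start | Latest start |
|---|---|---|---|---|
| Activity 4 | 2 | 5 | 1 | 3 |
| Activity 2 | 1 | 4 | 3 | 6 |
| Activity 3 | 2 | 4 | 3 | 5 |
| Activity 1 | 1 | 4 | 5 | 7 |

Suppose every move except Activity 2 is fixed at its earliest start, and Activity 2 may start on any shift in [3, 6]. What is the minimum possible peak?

Activity 2@3: s1:5  s2:5  s3:8  s4:4  s5:4  s6:0  s7:0 → peak 8
Activity 2@4: s1:5  s2:5  s3:4  s4:8  s5:4  s6:0  s7:0 → peak 8
Activity 2@5: s1:5  s2:5  s3:4  s4:4  s5:8  s6:0  s7:0 → peak 8
Activity 2@6: s1:5  s2:5  s3:4  s4:4  s5:4  s6:4  s7:0 → peak 5
Best is Activity 2@6, peak 5.

5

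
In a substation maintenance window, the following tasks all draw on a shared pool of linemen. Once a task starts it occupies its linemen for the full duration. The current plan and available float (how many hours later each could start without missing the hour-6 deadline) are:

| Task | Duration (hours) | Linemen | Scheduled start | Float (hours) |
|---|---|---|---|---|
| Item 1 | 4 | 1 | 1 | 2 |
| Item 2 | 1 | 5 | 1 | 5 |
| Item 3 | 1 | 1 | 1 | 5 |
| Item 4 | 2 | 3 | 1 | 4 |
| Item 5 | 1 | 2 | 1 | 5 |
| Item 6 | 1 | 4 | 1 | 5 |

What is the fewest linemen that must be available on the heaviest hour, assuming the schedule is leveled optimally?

Early-start (Item 1@1, Item 2@1, Item 3@1, Item 4@1, Item 5@1, Item 6@1) gives peak 16: h1:16  h2:4  h3:1  h4:1  h5:0  h6:0.
Shift Item 2→5, Item 5→3, Item 6→4.
Schedule Item 1@1, Item 2@5, Item 3@1, Item 4@1, Item 5@3, Item 6@4: h1:5  h2:4  h3:3  h4:5  h5:5  h6:0 — peak 5.

5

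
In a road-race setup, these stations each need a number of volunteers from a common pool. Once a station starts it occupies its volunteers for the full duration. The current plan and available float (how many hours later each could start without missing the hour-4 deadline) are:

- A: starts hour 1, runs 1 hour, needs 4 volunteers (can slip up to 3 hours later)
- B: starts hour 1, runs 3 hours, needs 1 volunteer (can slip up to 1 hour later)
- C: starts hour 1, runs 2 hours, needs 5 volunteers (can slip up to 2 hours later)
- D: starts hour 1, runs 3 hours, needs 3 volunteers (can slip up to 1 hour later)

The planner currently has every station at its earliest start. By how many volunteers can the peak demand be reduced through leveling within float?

Early-start peak: h1:13  h2:9  h3:4  h4:0 ⇒ 13.
Leveled (A@1, B@1, C@2, D@1): h1:8  h2:9  h3:9  h4:0 ⇒ 9.
Reduction 13 − 9 = 4.

4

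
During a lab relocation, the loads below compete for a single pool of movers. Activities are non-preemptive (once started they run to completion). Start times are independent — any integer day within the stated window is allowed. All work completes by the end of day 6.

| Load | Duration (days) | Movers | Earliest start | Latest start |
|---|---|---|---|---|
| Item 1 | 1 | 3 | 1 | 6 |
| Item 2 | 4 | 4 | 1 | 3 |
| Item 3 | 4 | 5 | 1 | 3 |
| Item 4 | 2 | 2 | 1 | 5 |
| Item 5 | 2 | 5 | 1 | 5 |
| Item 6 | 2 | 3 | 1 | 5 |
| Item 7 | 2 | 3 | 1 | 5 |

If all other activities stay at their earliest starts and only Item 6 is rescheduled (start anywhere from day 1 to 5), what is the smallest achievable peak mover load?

Item 6@1: d1:25  d2:22  d3:9  d4:9  d5:0  d6:0 → peak 25
Item 6@2: d1:22  d2:22  d3:12  d4:9  d5:0  d6:0 → peak 22
Item 6@3: d1:22  d2:19  d3:12  d4:12  d5:0  d6:0 → peak 22
Item 6@4: d1:22  d2:19  d3:9  d4:12  d5:3  d6:0 → peak 22
Item 6@5: d1:22  d2:19  d3:9  d4:9  d5:3  d6:3 → peak 22
Best is Item 6@2, peak 22.

22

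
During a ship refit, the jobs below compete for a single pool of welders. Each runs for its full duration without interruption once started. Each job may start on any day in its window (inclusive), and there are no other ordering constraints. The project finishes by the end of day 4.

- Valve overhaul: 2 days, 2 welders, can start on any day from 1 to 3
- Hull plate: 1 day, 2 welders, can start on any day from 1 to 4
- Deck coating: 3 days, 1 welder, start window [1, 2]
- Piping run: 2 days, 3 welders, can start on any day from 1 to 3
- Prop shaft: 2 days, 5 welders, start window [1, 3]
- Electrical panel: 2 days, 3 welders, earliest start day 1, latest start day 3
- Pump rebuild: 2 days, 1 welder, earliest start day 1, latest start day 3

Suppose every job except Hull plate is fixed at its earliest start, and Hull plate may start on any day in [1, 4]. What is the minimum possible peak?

15

Hull plate@1: d1:17  d2:15  d3:1  d4:0 → peak 17
Hull plate@2: d1:15  d2:17  d3:1  d4:0 → peak 17
Hull plate@3: d1:15  d2:15  d3:3  d4:0 → peak 15
Hull plate@4: d1:15  d2:15  d3:1  d4:2 → peak 15
Best is Hull plate@3, peak 15.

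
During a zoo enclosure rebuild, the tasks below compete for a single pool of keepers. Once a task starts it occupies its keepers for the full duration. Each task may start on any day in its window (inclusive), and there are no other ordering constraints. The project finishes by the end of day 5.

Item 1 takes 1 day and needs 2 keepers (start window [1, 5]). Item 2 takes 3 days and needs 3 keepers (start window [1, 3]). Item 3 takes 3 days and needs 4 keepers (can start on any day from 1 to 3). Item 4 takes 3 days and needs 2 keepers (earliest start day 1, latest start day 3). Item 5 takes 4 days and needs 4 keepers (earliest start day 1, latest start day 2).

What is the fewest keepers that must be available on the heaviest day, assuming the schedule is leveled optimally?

Early-start (Item 1@1, Item 2@1, Item 3@1, Item 4@1, Item 5@1) gives peak 15: d1:15  d2:13  d3:13  d4:4  d5:0.
Shift Item 5→2.
Schedule Item 1@1, Item 2@1, Item 3@1, Item 4@1, Item 5@2: d1:11  d2:13  d3:13  d4:4  d5:4 — peak 13.

13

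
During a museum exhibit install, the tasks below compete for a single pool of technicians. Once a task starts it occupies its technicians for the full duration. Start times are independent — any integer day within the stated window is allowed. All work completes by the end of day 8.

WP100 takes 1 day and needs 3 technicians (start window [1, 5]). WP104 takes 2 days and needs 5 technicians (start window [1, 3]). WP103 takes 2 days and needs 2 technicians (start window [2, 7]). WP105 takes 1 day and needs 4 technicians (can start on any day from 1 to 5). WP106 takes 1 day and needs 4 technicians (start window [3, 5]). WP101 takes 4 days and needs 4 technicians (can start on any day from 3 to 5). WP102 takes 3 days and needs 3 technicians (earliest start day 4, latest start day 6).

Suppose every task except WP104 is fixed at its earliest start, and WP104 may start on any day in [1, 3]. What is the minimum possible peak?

12

WP104@1: d1:12  d2:7  d3:10  d4:7  d5:7  d6:7  d7:0  d8:0 → peak 12
WP104@2: d1:7  d2:7  d3:15  d4:7  d5:7  d6:7  d7:0  d8:0 → peak 15
WP104@3: d1:7  d2:2  d3:15  d4:12  d5:7  d6:7  d7:0  d8:0 → peak 15
Best is WP104@1, peak 12.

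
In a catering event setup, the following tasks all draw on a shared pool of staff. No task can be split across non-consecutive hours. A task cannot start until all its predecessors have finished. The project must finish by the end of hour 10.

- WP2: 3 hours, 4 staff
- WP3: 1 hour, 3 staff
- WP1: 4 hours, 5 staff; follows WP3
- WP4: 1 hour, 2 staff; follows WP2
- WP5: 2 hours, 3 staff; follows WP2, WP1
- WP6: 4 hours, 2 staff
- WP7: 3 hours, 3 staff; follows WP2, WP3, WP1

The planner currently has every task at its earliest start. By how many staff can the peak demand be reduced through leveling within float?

4

Early-start peak: h1:9  h2:11  h3:11  h4:9  h5:5  h6:6  h7:6  h8:3  h9:0  h10:0 ⇒ 11.
Leveled (WP2@1, WP3@1, WP1@4, WP4@4, WP5@9, WP6@5, WP7@8): h1:7  h2:4  h3:4  h4:7  h5:7  h6:7  h7:7  h8:5  h9:6  h10:6 ⇒ 7.
Reduction 11 − 7 = 4.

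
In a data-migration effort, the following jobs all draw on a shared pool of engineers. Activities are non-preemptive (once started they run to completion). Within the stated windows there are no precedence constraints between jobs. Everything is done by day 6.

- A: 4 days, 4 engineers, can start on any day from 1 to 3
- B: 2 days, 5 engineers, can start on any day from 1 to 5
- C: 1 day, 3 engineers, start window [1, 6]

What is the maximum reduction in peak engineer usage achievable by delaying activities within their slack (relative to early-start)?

Early-start peak: d1:12  d2:9  d3:4  d4:4  d5:0  d6:0 ⇒ 12.
Leveled (A@1, B@5, C@1): d1:7  d2:4  d3:4  d4:4  d5:5  d6:5 ⇒ 7.
Reduction 12 − 7 = 5.

5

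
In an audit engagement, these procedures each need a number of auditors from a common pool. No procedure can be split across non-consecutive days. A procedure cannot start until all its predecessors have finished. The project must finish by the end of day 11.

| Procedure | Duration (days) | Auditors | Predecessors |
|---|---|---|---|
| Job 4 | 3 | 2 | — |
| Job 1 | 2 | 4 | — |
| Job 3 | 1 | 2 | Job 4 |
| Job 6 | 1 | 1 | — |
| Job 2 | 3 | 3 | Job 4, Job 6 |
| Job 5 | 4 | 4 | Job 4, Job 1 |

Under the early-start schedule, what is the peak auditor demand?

Early-start schedule: Job 4@1, Job 1@1, Job 3@4, Job 6@1, Job 2@4, Job 5@4.
Load per day: day 1: 7, day 2: 6, day 3: 2, day 4: 9, day 5: 7, day 6: 7, day 7: 4, day 8: 0, day 9: 0, day 10: 0, day 11: 0.
Peak is 9.

9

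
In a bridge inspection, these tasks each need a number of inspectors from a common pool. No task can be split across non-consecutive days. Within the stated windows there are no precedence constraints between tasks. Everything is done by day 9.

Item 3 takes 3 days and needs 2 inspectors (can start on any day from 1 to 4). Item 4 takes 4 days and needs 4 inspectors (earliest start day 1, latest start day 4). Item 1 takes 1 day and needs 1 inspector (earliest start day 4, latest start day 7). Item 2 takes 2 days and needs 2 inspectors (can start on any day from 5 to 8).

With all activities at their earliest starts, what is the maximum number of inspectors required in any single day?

6

Early-start schedule: Item 3@1, Item 4@1, Item 1@4, Item 2@5.
Load per day: day 1: 6, day 2: 6, day 3: 6, day 4: 5, day 5: 2, day 6: 2, day 7: 0, day 8: 0, day 9: 0.
Peak is 6.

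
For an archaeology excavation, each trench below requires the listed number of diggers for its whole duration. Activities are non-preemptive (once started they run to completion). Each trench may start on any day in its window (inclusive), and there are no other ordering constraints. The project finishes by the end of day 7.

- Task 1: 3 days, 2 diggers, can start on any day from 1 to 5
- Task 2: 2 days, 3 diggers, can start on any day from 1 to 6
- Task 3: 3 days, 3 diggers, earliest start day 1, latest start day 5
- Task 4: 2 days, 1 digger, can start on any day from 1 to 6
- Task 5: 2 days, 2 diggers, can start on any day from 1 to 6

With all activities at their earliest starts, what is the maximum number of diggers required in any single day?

11

Early-start schedule: Task 1@1, Task 2@1, Task 3@1, Task 4@1, Task 5@1.
Load per day: day 1: 11, day 2: 11, day 3: 5, day 4: 0, day 5: 0, day 6: 0, day 7: 0.
Peak is 11.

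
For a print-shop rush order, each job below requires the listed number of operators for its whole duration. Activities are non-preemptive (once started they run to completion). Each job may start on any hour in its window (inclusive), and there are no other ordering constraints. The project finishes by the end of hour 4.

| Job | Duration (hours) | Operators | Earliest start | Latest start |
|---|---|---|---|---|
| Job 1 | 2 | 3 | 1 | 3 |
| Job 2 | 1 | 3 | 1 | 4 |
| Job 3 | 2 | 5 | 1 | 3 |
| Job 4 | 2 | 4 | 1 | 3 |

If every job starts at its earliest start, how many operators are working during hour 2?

At early start, hour 2 has: Job 1, Job 3, Job 4.
Demand: 3 + 5 + 4 = 12.

12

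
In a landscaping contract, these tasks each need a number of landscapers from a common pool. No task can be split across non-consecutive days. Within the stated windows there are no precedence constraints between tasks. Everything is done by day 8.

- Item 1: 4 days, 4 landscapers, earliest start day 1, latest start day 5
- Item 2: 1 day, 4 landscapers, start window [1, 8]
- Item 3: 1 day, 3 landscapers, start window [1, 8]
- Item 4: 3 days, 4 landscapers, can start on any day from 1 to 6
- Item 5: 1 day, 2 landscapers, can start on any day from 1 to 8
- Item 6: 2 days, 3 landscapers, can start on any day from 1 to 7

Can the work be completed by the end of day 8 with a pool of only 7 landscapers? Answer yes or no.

yes

Schedule Item 1@1, Item 2@5, Item 3@1, Item 4@6, Item 5@2, Item 6@3: d1:7  d2:6  d3:7  d4:7  d5:4  d6:4  d7:4  d8:4 — peak 7 ≤ 7.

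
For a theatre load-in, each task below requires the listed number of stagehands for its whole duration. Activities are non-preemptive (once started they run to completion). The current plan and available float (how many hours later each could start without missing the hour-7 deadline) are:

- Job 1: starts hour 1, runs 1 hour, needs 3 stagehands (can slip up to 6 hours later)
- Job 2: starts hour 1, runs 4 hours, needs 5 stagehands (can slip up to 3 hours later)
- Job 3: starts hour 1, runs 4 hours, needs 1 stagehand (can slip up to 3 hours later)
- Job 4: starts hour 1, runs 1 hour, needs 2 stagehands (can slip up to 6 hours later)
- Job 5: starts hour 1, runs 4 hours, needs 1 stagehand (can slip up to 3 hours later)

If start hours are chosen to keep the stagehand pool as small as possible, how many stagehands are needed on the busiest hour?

7

Early-start (Job 1@1, Job 2@1, Job 3@1, Job 4@1, Job 5@1) gives peak 12: h1:12  h2:7  h3:7  h4:7  h5:0  h6:0  h7:0.
Shift Job 2→2.
Schedule Job 1@1, Job 2@2, Job 3@1, Job 4@1, Job 5@1: h1:7  h2:7  h3:7  h4:7  h5:5  h6:0  h7:0 — peak 7.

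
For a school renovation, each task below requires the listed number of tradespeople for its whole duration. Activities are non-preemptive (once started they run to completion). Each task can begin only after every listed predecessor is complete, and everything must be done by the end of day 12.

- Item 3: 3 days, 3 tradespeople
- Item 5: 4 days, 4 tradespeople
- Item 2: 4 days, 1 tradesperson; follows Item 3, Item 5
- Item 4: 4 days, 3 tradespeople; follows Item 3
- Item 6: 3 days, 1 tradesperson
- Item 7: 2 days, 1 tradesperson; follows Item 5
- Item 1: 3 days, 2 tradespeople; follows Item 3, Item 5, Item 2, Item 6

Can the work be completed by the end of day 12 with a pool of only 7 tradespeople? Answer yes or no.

yes

Schedule Item 3@1, Item 5@1, Item 2@5, Item 4@4, Item 6@5, Item 7@5, Item 1@9: d1:7  d2:7  d3:7  d4:7  d5:6  d6:6  d7:5  d8:1  d9:2  d10:2  d11:2  d12:0 — peak 7 ≤ 7.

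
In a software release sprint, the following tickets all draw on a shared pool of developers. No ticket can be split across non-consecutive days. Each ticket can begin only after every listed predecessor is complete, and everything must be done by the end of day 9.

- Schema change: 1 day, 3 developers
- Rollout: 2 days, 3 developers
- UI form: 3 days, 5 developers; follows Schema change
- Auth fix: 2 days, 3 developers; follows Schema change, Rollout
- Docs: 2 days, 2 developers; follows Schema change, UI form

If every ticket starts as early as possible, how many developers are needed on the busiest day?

8

Early-start schedule: Schema change@1, Rollout@1, UI form@2, Auth fix@3, Docs@5.
Load per day: day 1: 6, day 2: 8, day 3: 8, day 4: 8, day 5: 2, day 6: 2, day 7: 0, day 8: 0, day 9: 0.
Peak is 8.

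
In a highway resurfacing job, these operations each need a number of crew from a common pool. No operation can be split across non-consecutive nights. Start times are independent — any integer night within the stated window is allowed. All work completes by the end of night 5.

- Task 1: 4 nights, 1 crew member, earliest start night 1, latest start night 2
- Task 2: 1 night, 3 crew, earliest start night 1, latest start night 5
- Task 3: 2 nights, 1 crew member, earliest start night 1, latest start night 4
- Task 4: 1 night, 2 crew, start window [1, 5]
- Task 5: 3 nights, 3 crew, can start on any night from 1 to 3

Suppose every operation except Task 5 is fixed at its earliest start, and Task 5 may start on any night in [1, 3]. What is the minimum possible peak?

7

Task 5@1: n1:10  n2:5  n3:4  n4:1  n5:0 → peak 10
Task 5@2: n1:7  n2:5  n3:4  n4:4  n5:0 → peak 7
Task 5@3: n1:7  n2:2  n3:4  n4:4  n5:3 → peak 7
Best is Task 5@2, peak 7.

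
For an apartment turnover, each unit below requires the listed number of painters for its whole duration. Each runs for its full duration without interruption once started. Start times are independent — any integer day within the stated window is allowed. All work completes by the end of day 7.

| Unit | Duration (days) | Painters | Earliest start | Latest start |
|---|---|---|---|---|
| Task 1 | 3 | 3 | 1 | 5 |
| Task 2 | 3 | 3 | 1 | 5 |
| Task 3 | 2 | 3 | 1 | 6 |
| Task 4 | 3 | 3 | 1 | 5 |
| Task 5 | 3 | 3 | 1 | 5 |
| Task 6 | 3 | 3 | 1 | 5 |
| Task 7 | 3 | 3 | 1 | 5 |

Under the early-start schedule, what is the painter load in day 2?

At early start, day 2 has: Task 1, Task 2, Task 3, Task 4, Task 5, Task 6, Task 7.
Demand: 3 + 3 + 3 + 3 + 3 + 3 + 3 = 21.

21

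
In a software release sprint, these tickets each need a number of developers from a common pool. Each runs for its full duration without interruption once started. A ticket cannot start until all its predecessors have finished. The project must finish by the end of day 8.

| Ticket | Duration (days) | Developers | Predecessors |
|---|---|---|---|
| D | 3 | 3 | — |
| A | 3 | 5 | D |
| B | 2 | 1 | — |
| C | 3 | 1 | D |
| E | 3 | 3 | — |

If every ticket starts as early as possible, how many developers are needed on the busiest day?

Early-start schedule: D@1, A@4, B@1, C@4, E@1.
Load per day: day 1: 7, day 2: 7, day 3: 6, day 4: 6, day 5: 6, day 6: 6, day 7: 0, day 8: 0.
Peak is 7.

7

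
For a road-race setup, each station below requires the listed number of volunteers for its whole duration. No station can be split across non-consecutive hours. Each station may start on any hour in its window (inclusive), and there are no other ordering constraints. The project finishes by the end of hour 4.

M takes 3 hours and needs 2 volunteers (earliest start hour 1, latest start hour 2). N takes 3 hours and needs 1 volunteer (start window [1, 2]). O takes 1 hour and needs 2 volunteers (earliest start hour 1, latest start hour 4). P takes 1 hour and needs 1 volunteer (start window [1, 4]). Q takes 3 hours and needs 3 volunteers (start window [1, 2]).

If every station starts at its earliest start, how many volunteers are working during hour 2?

At early start, hour 2 has: M, N, Q.
Demand: 2 + 1 + 3 = 6.

6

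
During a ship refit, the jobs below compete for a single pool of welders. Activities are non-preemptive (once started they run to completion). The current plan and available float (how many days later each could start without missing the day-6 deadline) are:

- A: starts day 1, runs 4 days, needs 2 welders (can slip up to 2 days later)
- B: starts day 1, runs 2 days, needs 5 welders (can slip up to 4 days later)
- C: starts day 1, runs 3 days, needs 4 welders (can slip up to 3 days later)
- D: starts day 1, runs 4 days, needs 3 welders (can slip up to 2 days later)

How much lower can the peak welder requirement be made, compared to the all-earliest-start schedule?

Early-start peak: d1:14  d2:14  d3:9  d4:5  d5:0  d6:0 ⇒ 14.
Leveled (A@1, B@1, C@3, D@3): d1:7  d2:7  d3:9  d4:9  d5:7  d6:3 ⇒ 9.
Reduction 14 − 9 = 5.

5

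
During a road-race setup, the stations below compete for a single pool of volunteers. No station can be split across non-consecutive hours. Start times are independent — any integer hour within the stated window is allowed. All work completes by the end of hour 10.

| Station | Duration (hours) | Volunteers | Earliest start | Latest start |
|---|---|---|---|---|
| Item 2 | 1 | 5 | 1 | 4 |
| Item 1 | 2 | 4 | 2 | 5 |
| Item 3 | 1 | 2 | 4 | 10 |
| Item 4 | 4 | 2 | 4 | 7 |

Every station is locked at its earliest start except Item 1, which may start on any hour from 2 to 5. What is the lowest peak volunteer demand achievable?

5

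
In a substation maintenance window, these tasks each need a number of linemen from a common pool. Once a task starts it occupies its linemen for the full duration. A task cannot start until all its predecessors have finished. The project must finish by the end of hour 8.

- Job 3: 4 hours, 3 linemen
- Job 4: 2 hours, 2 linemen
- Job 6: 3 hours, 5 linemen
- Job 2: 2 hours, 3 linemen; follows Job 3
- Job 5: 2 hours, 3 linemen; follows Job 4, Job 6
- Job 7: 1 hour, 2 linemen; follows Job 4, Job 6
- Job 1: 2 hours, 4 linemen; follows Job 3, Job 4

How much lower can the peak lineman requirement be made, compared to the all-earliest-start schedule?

2

Early-start peak: h1:10  h2:10  h3:8  h4:8  h5:10  h6:7  h7:0  h8:0 ⇒ 10.
Leveled (Job 3@1, Job 4@1, Job 6@3, Job 2@5, Job 5@6, Job 7@6, Job 1@7): h1:5  h2:5  h3:8  h4:8  h5:8  h6:8  h7:7  h8:4 ⇒ 8.
Reduction 10 − 8 = 2.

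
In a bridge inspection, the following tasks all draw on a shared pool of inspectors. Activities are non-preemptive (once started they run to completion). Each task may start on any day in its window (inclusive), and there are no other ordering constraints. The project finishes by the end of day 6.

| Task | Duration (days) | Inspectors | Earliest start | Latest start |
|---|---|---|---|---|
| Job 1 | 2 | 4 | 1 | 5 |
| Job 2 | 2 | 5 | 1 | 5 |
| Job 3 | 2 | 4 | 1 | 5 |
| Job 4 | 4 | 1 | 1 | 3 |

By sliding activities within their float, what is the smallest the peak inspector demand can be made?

5

Early-start (Job 1@1, Job 2@1, Job 3@1, Job 4@1) gives peak 14: d1:14  d2:14  d3:1  d4:1  d5:0  d6:0.
Shift Job 2→5, Job 3→3.
Schedule Job 1@1, Job 2@5, Job 3@3, Job 4@1: d1:5  d2:5  d3:5  d4:5  d5:5  d6:5 — peak 5.
Total inspector-days = 30 over 6 days ⇒ peak ≥ ⌈30/6⌉ = 5, so 5 is optimal.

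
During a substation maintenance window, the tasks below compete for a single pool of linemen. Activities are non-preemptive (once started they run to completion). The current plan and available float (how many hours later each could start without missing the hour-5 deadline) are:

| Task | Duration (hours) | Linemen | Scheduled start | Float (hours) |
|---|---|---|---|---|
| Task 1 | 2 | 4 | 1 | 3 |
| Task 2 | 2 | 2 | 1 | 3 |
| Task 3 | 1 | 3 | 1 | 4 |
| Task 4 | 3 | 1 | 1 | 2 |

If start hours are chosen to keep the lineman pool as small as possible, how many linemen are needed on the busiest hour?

Early-start (Task 1@1, Task 2@1, Task 3@1, Task 4@1) gives peak 10: h1:10  h2:7  h3:1  h4:0  h5:0.
Shift Task 2→3, Task 3→5, Task 4→3.
Schedule Task 1@1, Task 2@3, Task 3@5, Task 4@3: h1:4  h2:4  h3:3  h4:3  h5:4 — peak 4.
Total lineman-hours = 18 over 5 hours ⇒ peak ≥ ⌈18/5⌉ = 4, so 4 is optimal.

4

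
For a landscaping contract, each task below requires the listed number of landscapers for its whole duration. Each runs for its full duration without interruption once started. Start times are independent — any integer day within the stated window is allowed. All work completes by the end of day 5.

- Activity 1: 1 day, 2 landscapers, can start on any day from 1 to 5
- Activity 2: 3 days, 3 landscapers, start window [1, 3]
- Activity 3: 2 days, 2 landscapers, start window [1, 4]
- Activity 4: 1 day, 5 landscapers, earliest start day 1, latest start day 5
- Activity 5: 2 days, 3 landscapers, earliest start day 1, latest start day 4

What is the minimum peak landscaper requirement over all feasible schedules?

Early-start (Activity 1@1, Activity 2@1, Activity 3@1, Activity 4@1, Activity 5@1) gives peak 15: d1:15  d2:8  d3:3  d4:0  d5:0.
Shift Activity 2→2, Activity 4→5, Activity 5→3.
Schedule Activity 1@1, Activity 2@2, Activity 3@1, Activity 4@5, Activity 5@3: d1:4  d2:5  d3:6  d4:6  d5:5 — peak 6.
Total landscaper-days = 26 over 5 days ⇒ peak ≥ ⌈26/5⌉ = 6, so 6 is optimal.

6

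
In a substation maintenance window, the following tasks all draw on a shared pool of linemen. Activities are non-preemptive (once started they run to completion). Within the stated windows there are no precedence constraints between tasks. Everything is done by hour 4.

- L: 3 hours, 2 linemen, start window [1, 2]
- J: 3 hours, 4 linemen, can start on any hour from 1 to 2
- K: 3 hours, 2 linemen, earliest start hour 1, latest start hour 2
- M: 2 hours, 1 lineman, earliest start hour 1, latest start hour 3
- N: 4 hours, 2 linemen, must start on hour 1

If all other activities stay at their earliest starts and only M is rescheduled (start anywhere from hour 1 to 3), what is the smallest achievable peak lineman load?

11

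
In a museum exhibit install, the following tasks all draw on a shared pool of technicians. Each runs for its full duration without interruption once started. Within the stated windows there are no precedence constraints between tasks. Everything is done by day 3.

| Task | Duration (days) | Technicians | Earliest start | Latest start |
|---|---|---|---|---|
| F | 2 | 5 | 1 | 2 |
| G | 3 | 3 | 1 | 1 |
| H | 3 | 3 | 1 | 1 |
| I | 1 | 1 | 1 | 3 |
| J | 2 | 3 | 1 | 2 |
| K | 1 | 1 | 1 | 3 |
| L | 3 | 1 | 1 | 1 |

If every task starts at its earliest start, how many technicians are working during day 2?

At early start, day 2 has: F, G, H, J, L.
Demand: 5 + 3 + 3 + 3 + 1 = 15.

15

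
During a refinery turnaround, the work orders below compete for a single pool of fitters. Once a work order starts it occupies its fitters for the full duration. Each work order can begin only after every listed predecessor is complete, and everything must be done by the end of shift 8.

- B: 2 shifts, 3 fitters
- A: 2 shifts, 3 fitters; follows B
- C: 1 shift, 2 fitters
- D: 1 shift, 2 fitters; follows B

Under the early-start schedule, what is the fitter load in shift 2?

3

At early start, shift 2 has: B.
Demand: 3 = 3.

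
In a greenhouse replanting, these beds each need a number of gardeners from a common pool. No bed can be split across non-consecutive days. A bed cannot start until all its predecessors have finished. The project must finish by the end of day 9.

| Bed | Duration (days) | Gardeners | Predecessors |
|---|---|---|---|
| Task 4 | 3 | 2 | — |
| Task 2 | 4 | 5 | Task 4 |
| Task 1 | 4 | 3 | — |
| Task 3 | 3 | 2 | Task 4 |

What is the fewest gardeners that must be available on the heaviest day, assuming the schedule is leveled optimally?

Early-start (Task 4@1, Task 2@4, Task 1@1, Task 3@4) gives peak 10: d1:5  d2:5  d3:5  d4:10  d5:7  d6:7  d7:5  d8:0  d9:0.
Shift Task 2→5.
Schedule Task 4@1, Task 2@5, Task 1@1, Task 3@4: d1:5  d2:5  d3:5  d4:5  d5:7  d6:7  d7:5  d8:5  d9:0 — peak 7.

7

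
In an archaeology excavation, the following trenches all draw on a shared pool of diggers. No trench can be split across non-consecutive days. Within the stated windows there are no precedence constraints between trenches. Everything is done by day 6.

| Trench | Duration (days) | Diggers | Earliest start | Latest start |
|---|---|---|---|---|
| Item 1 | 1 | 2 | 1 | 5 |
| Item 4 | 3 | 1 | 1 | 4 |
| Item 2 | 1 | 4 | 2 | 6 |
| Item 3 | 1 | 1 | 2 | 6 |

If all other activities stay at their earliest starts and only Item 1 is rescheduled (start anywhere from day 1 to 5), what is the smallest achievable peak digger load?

6

Item 1@1: d1:3  d2:6  d3:1  d4:0  d5:0  d6:0 → peak 6
Item 1@2: d1:1  d2:8  d3:1  d4:0  d5:0  d6:0 → peak 8
Item 1@3: d1:1  d2:6  d3:3  d4:0  d5:0  d6:0 → peak 6
Item 1@4: d1:1  d2:6  d3:1  d4:2  d5:0  d6:0 → peak 6
Item 1@5: d1:1  d2:6  d3:1  d4:0  d5:2  d6:0 → peak 6
Best is Item 1@1, peak 6.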